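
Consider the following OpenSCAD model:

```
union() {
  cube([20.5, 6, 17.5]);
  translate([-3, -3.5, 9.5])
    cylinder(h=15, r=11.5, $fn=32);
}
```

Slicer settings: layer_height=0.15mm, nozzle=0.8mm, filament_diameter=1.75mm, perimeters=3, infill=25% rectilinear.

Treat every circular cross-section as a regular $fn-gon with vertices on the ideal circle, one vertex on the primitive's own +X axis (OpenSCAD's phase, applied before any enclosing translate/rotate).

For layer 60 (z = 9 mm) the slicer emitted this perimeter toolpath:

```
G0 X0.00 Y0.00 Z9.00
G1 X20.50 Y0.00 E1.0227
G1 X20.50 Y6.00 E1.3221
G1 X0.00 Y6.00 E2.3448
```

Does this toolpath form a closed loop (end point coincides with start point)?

no

Start point (G0): (0.00, 0.00). End point (last G1): the path does not return to the start — open.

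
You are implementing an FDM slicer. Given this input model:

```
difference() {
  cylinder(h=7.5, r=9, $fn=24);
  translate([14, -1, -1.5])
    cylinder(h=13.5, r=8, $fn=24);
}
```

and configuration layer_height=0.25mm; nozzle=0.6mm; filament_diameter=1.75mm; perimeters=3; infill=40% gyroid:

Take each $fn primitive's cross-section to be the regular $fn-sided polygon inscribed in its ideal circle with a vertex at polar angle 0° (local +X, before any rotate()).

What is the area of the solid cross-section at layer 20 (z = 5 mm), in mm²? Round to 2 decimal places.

233.28 mm²

At z = 5 mm: the cylinder: section is a regular 24-gon, circumradius r=9 (area = (24/2)·9.000²·sin(360°/24) = 251.57 mm²); the cylinder at (14, -1): section is a regular 24-gon, circumradius r=8 (area = (24/2)·8.000²·sin(360°/24) = 198.77 mm²); Taking the first minus the rest: starting from the r=9 cylinder (251.57 mm²), the r=8 cylinder at (14, -1) partially overlaps it — only the 18.29 mm² overlap (of its 198.77 mm²) is removed, clipping the outline — area = 233.28 mm². Overall, the cross-section is a single solid region. Net area = 233.28 mm².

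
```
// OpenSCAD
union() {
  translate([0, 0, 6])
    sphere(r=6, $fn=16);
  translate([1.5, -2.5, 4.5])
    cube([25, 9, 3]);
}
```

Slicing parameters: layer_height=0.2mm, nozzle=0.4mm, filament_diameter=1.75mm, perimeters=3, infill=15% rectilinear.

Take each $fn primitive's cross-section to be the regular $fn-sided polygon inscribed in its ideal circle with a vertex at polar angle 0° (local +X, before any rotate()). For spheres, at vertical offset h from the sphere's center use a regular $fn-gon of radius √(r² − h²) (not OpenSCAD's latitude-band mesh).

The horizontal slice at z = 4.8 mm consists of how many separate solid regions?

1

At z = 4.8 mm: the r=6 sphere slices to a regular 16-gon of circumradius 5.879 (√(r²−h²) with h=1.2 from center); the cube at (1.5, -2.5) (footprint 25×9) is included at this height; Taking the union: the regions partially overlap (shared area 28.17 mm²), so overlapping operands fuse into one piece — 1 connected region. The result has 1 disconnected region.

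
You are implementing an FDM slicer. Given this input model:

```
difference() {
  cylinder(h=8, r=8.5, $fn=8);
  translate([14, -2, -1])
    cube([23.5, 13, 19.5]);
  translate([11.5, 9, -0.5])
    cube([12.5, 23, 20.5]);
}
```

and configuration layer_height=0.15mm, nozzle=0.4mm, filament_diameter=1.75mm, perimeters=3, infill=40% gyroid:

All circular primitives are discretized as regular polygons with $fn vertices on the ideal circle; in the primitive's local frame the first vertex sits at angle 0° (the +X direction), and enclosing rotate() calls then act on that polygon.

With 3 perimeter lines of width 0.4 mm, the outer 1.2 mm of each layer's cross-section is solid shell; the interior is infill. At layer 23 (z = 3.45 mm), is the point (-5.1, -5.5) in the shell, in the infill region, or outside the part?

At z = 3.45 mm: the r=8.5 cylinder contributes a regular 8-gon of circumradius 8.5; the cube at (14, -2) (footprint 23.5×13) is included at this height; the cube at (11.5, 9) (footprint 12.5×23) is included at this height; Taking the first minus the rest: starting from the r=8.5 cylinder, the 23.5×13 cube at (14, -2) misses the remaining region (no effect); the 12.5×23 cube at (11.5, 9) misses the remaining region (no effect) — 1 connected region. Overall, the cross-section is a single solid region. The nearest boundary edge runs (-0.00, -8.50)→(-6.01, -6.01); distance from the point to it = 0.82 mm. The point is inside the cross-section, 0.82 mm from the nearest boundary — within the 1.2 mm shell band (3 × 0.4).

shell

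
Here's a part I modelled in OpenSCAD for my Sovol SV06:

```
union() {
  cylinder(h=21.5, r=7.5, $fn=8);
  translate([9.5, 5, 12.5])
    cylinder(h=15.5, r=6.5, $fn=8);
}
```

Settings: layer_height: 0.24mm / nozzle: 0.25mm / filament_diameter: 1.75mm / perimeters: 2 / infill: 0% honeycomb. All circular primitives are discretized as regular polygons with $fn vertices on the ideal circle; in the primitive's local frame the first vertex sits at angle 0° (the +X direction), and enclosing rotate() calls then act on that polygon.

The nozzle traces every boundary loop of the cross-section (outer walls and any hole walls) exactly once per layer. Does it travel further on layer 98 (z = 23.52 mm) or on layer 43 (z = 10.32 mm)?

Layer 98 (z = 23.52): the cylinder does not reach this height (z outside [0, 21.5]); the cylinder at (9.5, 5): section is a regular 8-gon, circumradius r=6.5 (perimeter = 2·8·6.500·sin(180°/8) = 39.80 mm); Merging all regions: only the r=6.5 cylinder at (9.5, 5) is present, so the union is just that shape — boundary = 39.80 mm. So its perimeter = 39.80 mm. Layer 43 (z = 10.32): the r=7.5 cylinder gives a regular 8-gon of circumradius 7.5 (constant along its height) (perimeter = 2·8·7.500·sin(180°/8) = 45.92 mm); the cylinder at (9.5, 5) is absent (z outside [12.5, 28]); Combining (union): only the r=7.5 cylinder is present, so the union is just that shape — boundary = 45.92 mm. So its perimeter = 45.92 mm. Layer 43 is larger (45.92 vs 39.80 mm).

layer 43 (z = 10.32 mm)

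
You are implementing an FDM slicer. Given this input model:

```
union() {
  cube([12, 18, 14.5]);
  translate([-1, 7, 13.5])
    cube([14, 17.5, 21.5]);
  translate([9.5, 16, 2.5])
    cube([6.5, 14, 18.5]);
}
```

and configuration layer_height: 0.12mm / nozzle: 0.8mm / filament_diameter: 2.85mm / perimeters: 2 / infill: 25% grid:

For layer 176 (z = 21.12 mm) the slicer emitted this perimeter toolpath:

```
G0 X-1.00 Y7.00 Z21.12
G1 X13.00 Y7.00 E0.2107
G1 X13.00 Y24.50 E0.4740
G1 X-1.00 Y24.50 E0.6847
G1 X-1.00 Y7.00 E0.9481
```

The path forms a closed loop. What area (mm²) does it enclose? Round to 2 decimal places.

Apply the shoelace formula to the sequence of (X, Y) vertices; enclosed area = 245.00 mm².

245.00 mm²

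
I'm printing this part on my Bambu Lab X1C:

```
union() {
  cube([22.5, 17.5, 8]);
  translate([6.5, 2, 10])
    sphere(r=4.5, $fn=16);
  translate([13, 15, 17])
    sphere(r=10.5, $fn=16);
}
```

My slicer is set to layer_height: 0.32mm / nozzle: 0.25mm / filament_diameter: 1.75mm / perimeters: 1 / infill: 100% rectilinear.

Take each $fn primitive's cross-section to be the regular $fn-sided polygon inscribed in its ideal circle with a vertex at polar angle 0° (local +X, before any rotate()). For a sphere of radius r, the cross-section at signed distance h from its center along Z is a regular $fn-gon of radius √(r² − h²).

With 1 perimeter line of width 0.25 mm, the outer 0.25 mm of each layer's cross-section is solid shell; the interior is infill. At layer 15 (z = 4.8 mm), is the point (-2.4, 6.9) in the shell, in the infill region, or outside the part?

At z = 4.8 mm: the cube (footprint 22.5×17.5) is included at this height; the sphere at (6.5, 2) is not intersected at this z (|z−center|=5.200 > r=4.5); the sphere at (13, 15) does not reach this height (|z−center|=12.200 > r=10.5); Merging all regions: only the 22.5×17.5 cube is present, so the union is just that shape — 1 connected region. Overall, the cross-section is a single solid region. The nearest boundary edge runs (0.00, 17.50)→(0.00, 0.00); distance from the point to it = 2.40 mm. The point is not inside any of the regions above, so it lies outside the cross-section (2.40 mm from the nearest boundary).

outside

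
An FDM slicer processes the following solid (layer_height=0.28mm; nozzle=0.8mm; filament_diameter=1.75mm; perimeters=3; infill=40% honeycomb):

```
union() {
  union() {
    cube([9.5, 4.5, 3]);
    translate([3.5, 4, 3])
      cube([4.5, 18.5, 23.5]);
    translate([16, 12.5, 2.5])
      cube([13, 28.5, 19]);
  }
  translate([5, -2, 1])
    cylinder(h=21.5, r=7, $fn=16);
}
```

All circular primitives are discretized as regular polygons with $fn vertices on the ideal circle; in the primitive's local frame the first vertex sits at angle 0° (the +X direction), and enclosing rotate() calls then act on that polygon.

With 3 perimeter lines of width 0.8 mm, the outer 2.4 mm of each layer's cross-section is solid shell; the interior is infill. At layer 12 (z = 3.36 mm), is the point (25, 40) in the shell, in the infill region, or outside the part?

shell

At z = 3.36 mm: the cube is absent (z outside [0, 3]); the cube at (3.5, 4) (footprint 4.5×18.5) is included at this height; the cube at (16, 12.5) (footprint 13×28.5) is included at this height; Merging all regions: the 2 present regions are separate (no shared area or edge), so areas and boundary lengths simply add and each stays a separate island — 2 connected regions; the r=7 cylinder at (5, -2) gives a regular 16-gon of circumradius 7 (constant along its height); Taking the union: the regions partially overlap (shared area 3.36 mm²), so overlapping operands fuse into one piece — 2 connected regions. Overall, the cross-section has 2 separate islands. The nearest boundary edge runs (16.00, 41.00)→(29.00, 41.00); distance from the point to it = 1.00 mm. (Shell/infill is judged within the island containing the point — the largest one.) The point is inside the cross-section, 1.00 mm from the nearest boundary — within the 2.4 mm shell band (3 × 0.8).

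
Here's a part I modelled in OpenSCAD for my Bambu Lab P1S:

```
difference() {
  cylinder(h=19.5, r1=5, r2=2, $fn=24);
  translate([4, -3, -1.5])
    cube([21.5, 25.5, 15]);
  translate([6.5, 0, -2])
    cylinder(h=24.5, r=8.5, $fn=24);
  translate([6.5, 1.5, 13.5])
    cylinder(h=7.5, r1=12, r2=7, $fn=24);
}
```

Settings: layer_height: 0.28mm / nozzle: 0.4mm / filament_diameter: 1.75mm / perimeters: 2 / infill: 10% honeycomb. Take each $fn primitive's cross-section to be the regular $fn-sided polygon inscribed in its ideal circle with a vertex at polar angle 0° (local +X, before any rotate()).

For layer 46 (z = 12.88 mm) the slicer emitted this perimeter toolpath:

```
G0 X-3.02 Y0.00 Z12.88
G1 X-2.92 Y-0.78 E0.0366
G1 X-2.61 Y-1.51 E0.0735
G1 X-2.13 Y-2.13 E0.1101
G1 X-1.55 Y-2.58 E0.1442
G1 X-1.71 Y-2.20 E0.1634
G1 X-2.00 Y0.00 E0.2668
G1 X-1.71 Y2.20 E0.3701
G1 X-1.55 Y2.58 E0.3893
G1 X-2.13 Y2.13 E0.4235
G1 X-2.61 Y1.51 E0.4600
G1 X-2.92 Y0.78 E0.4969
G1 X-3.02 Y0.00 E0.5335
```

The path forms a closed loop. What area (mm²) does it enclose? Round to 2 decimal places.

3.86 mm²

Apply the shoelace formula to the sequence of (X, Y) vertices; enclosed area = 3.86 mm².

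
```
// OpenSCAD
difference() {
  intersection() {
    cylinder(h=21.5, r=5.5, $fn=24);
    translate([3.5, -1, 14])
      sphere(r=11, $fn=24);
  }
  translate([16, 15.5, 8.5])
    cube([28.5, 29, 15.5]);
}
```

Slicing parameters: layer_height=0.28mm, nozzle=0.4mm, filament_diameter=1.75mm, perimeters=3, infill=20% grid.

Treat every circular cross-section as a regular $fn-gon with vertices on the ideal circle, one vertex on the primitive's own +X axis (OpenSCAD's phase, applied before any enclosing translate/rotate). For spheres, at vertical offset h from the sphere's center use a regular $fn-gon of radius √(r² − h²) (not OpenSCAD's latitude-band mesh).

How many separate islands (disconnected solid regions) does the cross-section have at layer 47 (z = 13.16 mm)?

At z = 13.16 mm: the r=5.5 cylinder contributes a regular 24-gon of circumradius 5.5; the sphere at (3.5, -1): section is a regular 24-gon, circumradius = √(r²−h²) = √(11²−0.84²) = 10.968; Keeping only the common overlap: the r=5.5 cylinder lies inside the r=11 sphere at (3.5, -1), so it is kept whole — 1 connected region; the cube at (16, 15.5) (footprint 28.5×29) is included at this height; After the difference (first − rest): starting from the result so far, the 28.5×29 cube at (16, 15.5) misses the remaining region (no effect) — 1 connected region. Overall, the cross-section is a single solid region. Island count = 1.

1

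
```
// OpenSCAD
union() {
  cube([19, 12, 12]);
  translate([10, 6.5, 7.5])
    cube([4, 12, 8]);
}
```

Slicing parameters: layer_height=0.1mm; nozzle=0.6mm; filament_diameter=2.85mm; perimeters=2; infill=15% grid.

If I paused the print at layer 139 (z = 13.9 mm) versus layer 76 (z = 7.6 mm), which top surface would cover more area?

Layer 139 (z = 13.9): the cube does not reach this height (z outside [0, 12]); the 4×12 cube at (10, 6.5) contributes its full rectangle (area 48.00 mm²); Combining (union): only the 4×12 cube at (10, 6.5) is present, so the union is just that shape — area = 48.00 mm². So its area = 48.00 mm². Layer 76 (z = 7.6): the cube (footprint 19×12) is included at this height (area 228.00 mm²); the cube at (10, 6.5) is present — its section is the full 4×12 rectangle (area 48.00 mm²); Taking the union: the regions partially overlap — summed areas 276.00 mm² minus the doubly-counted overlap 22.00 mm² gives 254.00 mm² — area = 254.00 mm². So its area = 254.00 mm². Layer 76 is larger (254.00 vs 48.00 mm²).

layer 76 (z = 7.6 mm)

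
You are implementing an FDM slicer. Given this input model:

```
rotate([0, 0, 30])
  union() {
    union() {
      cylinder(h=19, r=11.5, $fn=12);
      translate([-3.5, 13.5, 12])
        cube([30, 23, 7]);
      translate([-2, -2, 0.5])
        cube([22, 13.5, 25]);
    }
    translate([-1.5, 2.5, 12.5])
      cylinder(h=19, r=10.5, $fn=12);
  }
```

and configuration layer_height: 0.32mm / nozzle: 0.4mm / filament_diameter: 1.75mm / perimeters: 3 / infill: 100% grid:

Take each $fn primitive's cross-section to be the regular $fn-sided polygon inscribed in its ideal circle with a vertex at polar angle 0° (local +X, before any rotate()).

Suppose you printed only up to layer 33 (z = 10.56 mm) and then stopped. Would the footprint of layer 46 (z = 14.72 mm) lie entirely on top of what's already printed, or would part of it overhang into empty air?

Compare the two slices. At z = 10.56: the cylinder: section is a regular 12-gon, circumradius r=11.5 (area = (12/2)·11.500²·sin(360°/12) = 396.75 mm²); the cube at (-3.5, 13.5) does not reach this height (z outside [12, 19]); the 22×13.5 cube at (-2, -2) contributes its full rectangle (area 297.00 mm²); Merging all regions: the regions partially overlap — summed areas 693.75 mm² minus the doubly-counted overlap 148.12 mm² gives 545.63 mm² — area = 545.63 mm²; the cylinder at (-1.5, 2.5) is absent (z outside [12.5, 31.5]); Merging all regions: only that combined region is present, so the union is just that shape — area = 545.63 mm²; (whole slice rotated 30° about Z — lengths, areas and connectivity unchanged). At z = 14.72: the cylinder: section is a regular 12-gon, circumradius r=11.5 (area = (12/2)·11.500²·sin(360°/12) = 396.75 mm²); the cube at (-3.5, 13.5) is present — its section is the full 30×23 rectangle (area 690.00 mm²); the 22×13.5 cube at (-2, -2) contributes its full rectangle (area 297.00 mm²); Merging all regions: the regions partially overlap — summed areas 1383.75 mm² minus the doubly-counted overlap 148.12 mm² gives 1235.63 mm² — area = 1235.63 mm²; the r=10.5 cylinder at (-1.5, 2.5) gives a regular 12-gon of circumradius 10.5 (constant along its height) (area = (12/2)·10.500²·sin(360°/12) = 330.75 mm²); Taking the union: the regions partially overlap — summed areas 1566.38 mm² minus the doubly-counted overlap 300.91 mm² gives 1265.47 mm² — area = 1265.47 mm²; (rotated 30° about Z; rotation is an isometry so areas/perimeters/island counts are preserved). Checking containment: at z = 14.72 the cross-section extends beyond the z = 10.56 cross-section by about 719.84 mm².

part overhangs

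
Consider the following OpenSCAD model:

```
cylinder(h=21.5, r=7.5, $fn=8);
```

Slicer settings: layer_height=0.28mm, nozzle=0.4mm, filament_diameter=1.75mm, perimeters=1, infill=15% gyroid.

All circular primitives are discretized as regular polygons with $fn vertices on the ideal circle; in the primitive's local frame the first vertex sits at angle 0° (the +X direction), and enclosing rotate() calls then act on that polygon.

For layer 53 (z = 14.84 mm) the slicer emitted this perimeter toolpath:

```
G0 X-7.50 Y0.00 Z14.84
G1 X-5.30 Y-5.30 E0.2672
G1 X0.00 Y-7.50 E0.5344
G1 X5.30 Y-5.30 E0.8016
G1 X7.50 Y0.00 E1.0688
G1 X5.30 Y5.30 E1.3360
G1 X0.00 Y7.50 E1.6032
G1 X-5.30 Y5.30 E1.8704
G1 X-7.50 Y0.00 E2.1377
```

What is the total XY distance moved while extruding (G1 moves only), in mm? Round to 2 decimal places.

Sum the Euclidean lengths of each G1 segment: total = 45.91 mm.

45.91 mm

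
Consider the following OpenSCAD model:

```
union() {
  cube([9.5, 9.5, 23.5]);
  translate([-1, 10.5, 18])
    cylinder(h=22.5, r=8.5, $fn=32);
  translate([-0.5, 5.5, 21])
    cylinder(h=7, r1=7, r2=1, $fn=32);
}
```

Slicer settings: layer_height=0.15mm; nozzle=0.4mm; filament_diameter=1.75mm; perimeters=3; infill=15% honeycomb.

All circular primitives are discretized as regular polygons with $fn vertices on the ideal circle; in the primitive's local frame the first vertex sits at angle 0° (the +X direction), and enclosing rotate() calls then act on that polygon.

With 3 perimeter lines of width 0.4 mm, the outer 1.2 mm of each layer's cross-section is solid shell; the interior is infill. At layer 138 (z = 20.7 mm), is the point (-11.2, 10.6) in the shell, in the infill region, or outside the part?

At z = 20.7 mm: the cube (footprint 9.5×9.5) is included at this height; the r=8.5 cylinder at (-1, 10.5) contributes a regular 32-gon of circumradius 8.5; the cone at (-0.5, 5.5) does not reach this height (z outside [21, 28]); Taking the union: the regions partially overlap (shared area 40.48 mm²), so overlapping operands fuse into one piece — 1 connected region. Overall, the cross-section is a single solid region. The nearest boundary edge runs (-9.34, 8.84)→(-9.50, 10.50); distance from the point to it = 1.70 mm. The point is not inside any of the regions above, so it lies outside the cross-section (1.70 mm from the nearest boundary).

outside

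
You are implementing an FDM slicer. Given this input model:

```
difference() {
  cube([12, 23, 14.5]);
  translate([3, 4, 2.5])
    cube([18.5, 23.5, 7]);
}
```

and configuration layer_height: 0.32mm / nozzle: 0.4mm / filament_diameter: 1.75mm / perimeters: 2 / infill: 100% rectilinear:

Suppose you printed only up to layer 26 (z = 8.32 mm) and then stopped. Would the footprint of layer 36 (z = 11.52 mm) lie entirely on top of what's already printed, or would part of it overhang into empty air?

Compare the two slices. At z = 8.32: the cube (footprint 12×23) is included at this height (area 276.00 mm²); the cube at (3, 4) (footprint 18.5×23.5) is included at this height (area 434.75 mm²); After the difference (first − rest): starting from the 12×23 cube (276.00 mm²), the 18.5×23.5 cube at (3, 4) partially overlaps it — only the 171.00 mm² overlap (of its 434.75 mm²) is removed, clipping the outline — area = 105.00 mm². At z = 11.52: the cube (footprint 12×23) is included at this height (area 276.00 mm²); the cube at (3, 4) is absent (z outside [2.5, 9.5]); After the difference (first − rest): none of the subtracted shapes is present at this height, so the 12×23 cube is unchanged — area = 276.00 mm². Checking containment: at z = 11.52 the cross-section extends beyond the z = 8.32 cross-section by about 171.00 mm².

part overhangs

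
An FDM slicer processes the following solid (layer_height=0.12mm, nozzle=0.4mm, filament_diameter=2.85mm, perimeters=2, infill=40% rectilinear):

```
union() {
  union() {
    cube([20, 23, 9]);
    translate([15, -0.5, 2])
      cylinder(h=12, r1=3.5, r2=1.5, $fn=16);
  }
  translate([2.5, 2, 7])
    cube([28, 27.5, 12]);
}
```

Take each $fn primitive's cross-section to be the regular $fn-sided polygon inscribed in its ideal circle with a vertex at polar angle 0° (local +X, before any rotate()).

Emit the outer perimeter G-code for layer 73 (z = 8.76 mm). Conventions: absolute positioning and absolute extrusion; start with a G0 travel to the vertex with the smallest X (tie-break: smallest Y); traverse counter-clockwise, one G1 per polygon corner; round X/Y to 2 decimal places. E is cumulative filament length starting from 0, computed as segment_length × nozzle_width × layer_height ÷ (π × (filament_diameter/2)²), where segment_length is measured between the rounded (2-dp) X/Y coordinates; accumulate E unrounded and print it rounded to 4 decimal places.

G0 X0.00 Y0.00 Z8.76
G1 X12.73 Y0.00 E0.0958
G1 X12.63 Y-0.50 E0.0996
G1 X12.81 Y-1.41 E0.1066
G1 X13.32 Y-2.18 E0.1135
G1 X14.09 Y-2.69 E0.1205
G1 X15.00 Y-2.87 E0.1275
G1 X15.91 Y-2.69 E0.1345
G1 X16.68 Y-2.18 E0.1414
G1 X17.19 Y-1.41 E0.1484
G1 X17.37 Y-0.50 E0.1553
G1 X17.27 Y0.00 E0.1592
G1 X20.00 Y0.00 E0.1797
G1 X20.00 Y2.00 E0.1948
G1 X30.50 Y2.00 E0.2738
G1 X30.50 Y29.50 E0.4807
G1 X2.50 Y29.50 E0.6914
G1 X2.50 Y23.00 E0.7403
G1 X0.00 Y23.00 E0.7591
G1 X0.00 Y0.00 E0.9321

At z = 8.76 mm: the cube (footprint 20×23) is included at this height; the cone at (15, -0.5) contributes a regular 16-gon of circumradius 2.373 (interpolated between r1=3.5 and r2=1.5 at t=0.563); Taking the union: the regions partially overlap (shared area 6.30 mm²), so overlapping operands fuse into one piece — 1 connected region; the cube at (2.5, 2) (footprint 28×27.5) is included at this height; Taking the union: the regions partially overlap (shared area 367.50 mm²), so overlapping operands fuse into one piece — 1 connected region. The outline is a single polygon with 19 vertices. Extrusion per mm of travel: 0.4 × 0.12 / (π × 1.425²) = 0.007524. Accumulating E over each segment gives final E = 0.9321.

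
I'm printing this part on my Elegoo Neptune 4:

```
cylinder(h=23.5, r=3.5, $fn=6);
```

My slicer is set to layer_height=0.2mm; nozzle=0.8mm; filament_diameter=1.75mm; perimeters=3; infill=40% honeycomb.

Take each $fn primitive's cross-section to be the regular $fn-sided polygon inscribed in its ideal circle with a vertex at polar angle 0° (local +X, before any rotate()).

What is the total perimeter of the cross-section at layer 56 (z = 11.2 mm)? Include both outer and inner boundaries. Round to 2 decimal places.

At z = 11.2 mm: the r=3.5 cylinder contributes a regular 6-gon of circumradius 3.5 (perimeter = 2·6·3.500·sin(180°/6) = 21.00 mm). Overall, the cross-section is a single solid region. Total boundary length (outer) = 21.00 mm.

21.00 mm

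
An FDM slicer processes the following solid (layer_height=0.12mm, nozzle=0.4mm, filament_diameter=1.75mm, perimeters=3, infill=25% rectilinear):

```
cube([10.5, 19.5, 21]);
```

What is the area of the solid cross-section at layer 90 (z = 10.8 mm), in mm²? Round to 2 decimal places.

At z = 10.8 mm: the cube (footprint 10.5×19.5) is included at this height (area 204.75 mm²). Overall, the cross-section is a single solid region. Net area = 204.75 mm².

204.75 mm²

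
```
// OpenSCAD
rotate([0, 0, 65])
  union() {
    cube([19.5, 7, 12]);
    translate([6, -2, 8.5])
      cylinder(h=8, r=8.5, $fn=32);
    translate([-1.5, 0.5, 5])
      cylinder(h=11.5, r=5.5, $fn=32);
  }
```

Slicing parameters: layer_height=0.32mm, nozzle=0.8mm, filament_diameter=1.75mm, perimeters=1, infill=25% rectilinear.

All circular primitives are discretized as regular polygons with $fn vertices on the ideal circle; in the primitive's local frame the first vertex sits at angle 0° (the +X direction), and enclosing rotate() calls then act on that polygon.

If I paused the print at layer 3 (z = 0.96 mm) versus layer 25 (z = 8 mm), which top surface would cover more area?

layer 25 (z = 8 mm)

Layer 3 (z = 0.96): the 19.5×7 cube contributes its full rectangle (area 136.50 mm²); the cylinder at (6, -2) is absent (z outside [8.5, 16.5]); the cylinder at (-1.5, 0.5) is not intersected at this z (z outside [5, 16.5]); Combining (union): only the 19.5×7 cube is present, so the union is just that shape — area = 136.50 mm²; (whole slice rotated 65° about Z — lengths, areas and connectivity unchanged). So its area = 136.50 mm². Layer 25 (z = 8): the 19.5×7 cube contributes its full rectangle (area 136.50 mm²); the cylinder at (6, -2) does not reach this height (z outside [8.5, 16.5]); the r=5.5 cylinder at (-1.5, 0.5) contributes a regular 32-gon of circumradius 5.5 (area = (32/2)·5.500²·sin(360°/32) = 94.42 mm²); Taking the union: the regions partially overlap — summed areas 230.92 mm² minus the doubly-counted overlap 17.47 mm² gives 213.45 mm² — area = 213.45 mm²; (whole slice rotated 65° about Z — lengths, areas and connectivity unchanged). So its area = 213.45 mm². Layer 25 is larger (213.45 vs 136.50 mm²).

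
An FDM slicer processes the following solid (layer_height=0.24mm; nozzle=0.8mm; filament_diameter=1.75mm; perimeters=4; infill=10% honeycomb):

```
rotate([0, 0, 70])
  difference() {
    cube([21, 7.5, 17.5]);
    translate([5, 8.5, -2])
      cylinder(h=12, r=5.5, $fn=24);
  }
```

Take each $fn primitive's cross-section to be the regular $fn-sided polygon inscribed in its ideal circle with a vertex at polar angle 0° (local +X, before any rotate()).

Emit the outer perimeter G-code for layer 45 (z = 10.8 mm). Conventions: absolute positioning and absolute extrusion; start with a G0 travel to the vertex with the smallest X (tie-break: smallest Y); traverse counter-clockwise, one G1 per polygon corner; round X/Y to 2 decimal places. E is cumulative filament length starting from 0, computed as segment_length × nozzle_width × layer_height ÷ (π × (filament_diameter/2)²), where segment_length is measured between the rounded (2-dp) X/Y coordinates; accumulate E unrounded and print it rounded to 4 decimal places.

At z = 10.8 mm: the 21×7.5 cube contributes its full rectangle; the cylinder at (5, 8.5) is not intersected at this z (z outside [-2, 10]); Taking the first minus the rest: none of the subtracted shapes is present at this height, so the 21×7.5 cube is unchanged — 1 connected region; (whole slice rotated 70° about Z — lengths, areas and connectivity unchanged). The outline is a single polygon with 4 vertices. Extrusion per mm of travel: 0.8 × 0.24 / (π × 0.875²) = 0.079824. Accumulating E over each segment gives final E = 4.5499.

G0 X-7.05 Y2.57 Z10.80
G1 X0.00 Y0.00 E0.5990
G1 X7.18 Y19.73 E2.2750
G1 X0.13 Y22.30 E2.8740
G1 X-7.05 Y2.57 E4.5499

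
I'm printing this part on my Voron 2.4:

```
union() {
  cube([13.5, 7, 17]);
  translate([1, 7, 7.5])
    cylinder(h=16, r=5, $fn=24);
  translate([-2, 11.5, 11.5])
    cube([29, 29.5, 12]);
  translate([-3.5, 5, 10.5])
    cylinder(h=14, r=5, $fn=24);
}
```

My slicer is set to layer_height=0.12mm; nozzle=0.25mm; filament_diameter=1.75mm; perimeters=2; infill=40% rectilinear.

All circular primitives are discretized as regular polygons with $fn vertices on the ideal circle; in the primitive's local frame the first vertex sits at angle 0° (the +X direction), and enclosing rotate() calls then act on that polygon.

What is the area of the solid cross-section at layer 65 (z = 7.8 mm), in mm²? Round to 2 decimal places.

At z = 7.8 mm: the 13.5×7 cube contributes its full rectangle (area 94.50 mm²); the r=5 cylinder at (1, 7) contributes a regular 24-gon of circumradius 5 (area = (24/2)·5.000²·sin(360°/24) = 77.65 mm²); the cube at (-2, 11.5) is not intersected at this z (z outside [11.5, 23.5]); the cylinder at (-3.5, 5) is not intersected at this z (z outside [10.5, 24.5]); Merging all regions: the regions partially overlap — summed areas 172.15 mm² minus the doubly-counted overlap 24.35 mm² gives 147.80 mm² — area = 147.80 mm². Overall, the cross-section is a single solid region. Net area = 147.80 mm².

147.80 mm²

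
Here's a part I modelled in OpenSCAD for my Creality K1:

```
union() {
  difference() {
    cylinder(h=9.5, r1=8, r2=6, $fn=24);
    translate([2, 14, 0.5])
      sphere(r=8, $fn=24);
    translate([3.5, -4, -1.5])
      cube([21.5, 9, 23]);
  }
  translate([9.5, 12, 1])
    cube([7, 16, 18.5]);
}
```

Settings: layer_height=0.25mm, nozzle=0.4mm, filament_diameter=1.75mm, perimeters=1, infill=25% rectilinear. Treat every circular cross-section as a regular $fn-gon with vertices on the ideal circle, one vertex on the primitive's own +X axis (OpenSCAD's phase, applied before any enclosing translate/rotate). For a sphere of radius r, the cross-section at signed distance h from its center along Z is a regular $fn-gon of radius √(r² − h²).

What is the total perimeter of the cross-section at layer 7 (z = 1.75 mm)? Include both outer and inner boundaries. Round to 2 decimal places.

98.26 mm

At z = 1.75 mm: the cone (r1=8→r2=6) has section circumradius 7.632 here — a regular 24-gon (perimeter = 2·24·7.632·sin(180°/24) = 47.81 mm); the r=8 sphere at (2, 14) contributes a regular 24-gon of circumradius √(8²−1.25²) = 7.902 (perimeter = 2·24·7.902·sin(180°/24) = 49.51 mm); the cube at (3.5, -4) (footprint 21.5×9) is included at this height (perimeter 61.00 mm); Subtracting the remaining from the first: starting from the cone, the r=8 sphere at (2, 14) partially overlaps it — only the 5.46 mm² overlap (of its 193.92 mm²) is removed, clipping the outline; the 21.5×9 cube at (3.5, -4) partially overlaps it — only the 32.36 mm² overlap (of its 193.50 mm²) is removed, clipping the outline — boundary = 52.26 mm; the cube at (9.5, 12) (footprint 7×16) is included at this height (perimeter 46.00 mm); Combining (union): the 2 present regions are separate (no shared area or edge), so areas and boundary lengths simply add and each stays a separate island — boundary = 98.26 mm. Overall, the cross-section has 2 separate islands. Total boundary length (outer) = 98.26 mm.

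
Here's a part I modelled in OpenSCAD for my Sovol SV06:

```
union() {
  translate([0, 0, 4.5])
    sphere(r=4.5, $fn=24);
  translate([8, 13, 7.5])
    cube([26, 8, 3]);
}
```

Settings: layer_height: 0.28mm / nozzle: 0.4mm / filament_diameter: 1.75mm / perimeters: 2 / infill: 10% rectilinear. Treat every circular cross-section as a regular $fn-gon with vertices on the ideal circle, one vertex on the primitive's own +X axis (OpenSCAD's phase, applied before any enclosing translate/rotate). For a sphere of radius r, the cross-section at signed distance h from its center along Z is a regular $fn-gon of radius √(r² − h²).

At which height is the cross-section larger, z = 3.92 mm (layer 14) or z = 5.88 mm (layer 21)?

layer 14 (z = 3.92 mm)

Layer 14 (z = 3.92): the r=4.5 sphere contributes a regular 24-gon of circumradius √(4.5²−0.58²) = 4.462 (area = (24/2)·4.462²·sin(360°/24) = 61.85 mm²); the cube at (8, 13) does not reach this height (z outside [7.5, 10.5]); Merging all regions: only the r=4.5 sphere is present, so the union is just that shape — area = 61.85 mm². So its area = 61.85 mm². Layer 21 (z = 5.88): the r=4.5 sphere slices to a regular 24-gon of circumradius 4.283 (√(r²−h²) with h=1.38 from center) (area = (24/2)·4.283²·sin(360°/24) = 56.98 mm²); the cube at (8, 13) does not reach this height (z outside [7.5, 10.5]); Merging all regions: only the r=4.5 sphere is present, so the union is just that shape — area = 56.98 mm². So its area = 56.98 mm². Layer 14 is larger (61.85 vs 56.98 mm²).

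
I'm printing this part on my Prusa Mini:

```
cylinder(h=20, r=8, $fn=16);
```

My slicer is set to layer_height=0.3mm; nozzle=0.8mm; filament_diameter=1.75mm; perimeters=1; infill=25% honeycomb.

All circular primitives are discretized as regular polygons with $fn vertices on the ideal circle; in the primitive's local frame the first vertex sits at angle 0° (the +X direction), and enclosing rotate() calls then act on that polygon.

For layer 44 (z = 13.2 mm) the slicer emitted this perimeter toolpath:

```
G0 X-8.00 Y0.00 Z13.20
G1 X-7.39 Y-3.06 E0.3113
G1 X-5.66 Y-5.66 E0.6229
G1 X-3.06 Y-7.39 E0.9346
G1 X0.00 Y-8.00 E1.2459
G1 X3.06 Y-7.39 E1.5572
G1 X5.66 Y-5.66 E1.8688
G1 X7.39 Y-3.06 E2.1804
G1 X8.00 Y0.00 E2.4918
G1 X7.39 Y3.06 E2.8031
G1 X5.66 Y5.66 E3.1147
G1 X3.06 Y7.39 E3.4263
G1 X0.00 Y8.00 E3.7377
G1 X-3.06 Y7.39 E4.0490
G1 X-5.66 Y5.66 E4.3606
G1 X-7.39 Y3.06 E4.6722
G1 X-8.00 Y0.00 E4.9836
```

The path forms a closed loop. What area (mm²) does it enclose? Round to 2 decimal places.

Apply the shoelace formula to the sequence of (X, Y) vertices; enclosed area = 195.95 mm².

195.95 mm²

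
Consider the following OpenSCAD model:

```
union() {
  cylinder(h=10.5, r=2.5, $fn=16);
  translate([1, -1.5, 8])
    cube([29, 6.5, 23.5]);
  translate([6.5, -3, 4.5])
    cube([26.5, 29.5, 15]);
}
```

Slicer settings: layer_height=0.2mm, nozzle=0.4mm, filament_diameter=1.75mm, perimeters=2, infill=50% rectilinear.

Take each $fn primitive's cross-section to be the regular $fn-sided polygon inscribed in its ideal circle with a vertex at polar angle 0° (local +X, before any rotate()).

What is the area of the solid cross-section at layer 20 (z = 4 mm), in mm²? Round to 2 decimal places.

19.13 mm²

At z = 4 mm: the cylinder: section is a regular 16-gon, circumradius r=2.5 (area = (16/2)·2.500²·sin(360°/16) = 19.13 mm²); the cube at (1, -1.5) is absent (z outside [8, 31.5]); the cube at (6.5, -3) does not reach this height (z outside [4.5, 19.5]); Combining (union): only the r=2.5 cylinder is present, so the union is just that shape — area = 19.13 mm². Overall, the cross-section is a single solid region. Net area = 19.13 mm².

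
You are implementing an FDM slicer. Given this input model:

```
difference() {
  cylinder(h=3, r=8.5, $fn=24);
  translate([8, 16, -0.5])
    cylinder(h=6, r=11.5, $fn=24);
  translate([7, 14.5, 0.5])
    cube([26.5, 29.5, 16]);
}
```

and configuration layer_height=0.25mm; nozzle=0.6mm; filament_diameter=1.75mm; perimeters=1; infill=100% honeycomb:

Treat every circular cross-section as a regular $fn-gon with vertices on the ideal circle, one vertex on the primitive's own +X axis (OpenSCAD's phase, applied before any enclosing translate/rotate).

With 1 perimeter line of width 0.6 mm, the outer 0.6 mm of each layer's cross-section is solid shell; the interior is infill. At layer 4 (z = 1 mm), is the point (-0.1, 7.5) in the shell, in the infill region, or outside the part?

shell

At z = 1 mm: the cylinder: section is a regular 24-gon, circumradius r=8.5; the r=11.5 cylinder at (8, 16) gives a regular 24-gon of circumradius 11.5 (constant along its height); the cube at (7, 14.5) is present — its section is the full 26.5×29.5 rectangle; Taking the first minus the rest: starting from the r=8.5 cylinder, the r=11.5 cylinder at (8, 16) partially overlaps it — only the 11.54 mm² overlap (of its 410.75 mm²) is removed, clipping the outline; the 26.5×29.5 cube at (7, 14.5) misses the remaining region (no effect) — 1 connected region. Overall, the cross-section is a single solid region. The nearest boundary edge runs (-0.13, 7.87)→(2.25, 6.04); distance from the point to it = 0.27 mm. The point is inside the cross-section, 0.27 mm from the nearest boundary — within the 0.6 mm shell band (1 × 0.6).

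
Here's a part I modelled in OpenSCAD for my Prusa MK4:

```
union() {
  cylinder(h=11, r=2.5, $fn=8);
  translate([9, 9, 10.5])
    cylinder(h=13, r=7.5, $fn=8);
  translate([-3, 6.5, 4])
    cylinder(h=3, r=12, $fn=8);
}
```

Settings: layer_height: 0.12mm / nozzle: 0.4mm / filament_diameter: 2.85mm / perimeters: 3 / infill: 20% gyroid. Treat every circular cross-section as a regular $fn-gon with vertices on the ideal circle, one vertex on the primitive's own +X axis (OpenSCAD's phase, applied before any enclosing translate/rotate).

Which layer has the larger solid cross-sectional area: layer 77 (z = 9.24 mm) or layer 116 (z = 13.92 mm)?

layer 116 (z = 13.92 mm)

Layer 77 (z = 9.24): the r=2.5 cylinder gives a regular 8-gon of circumradius 2.5 (constant along its height) (area = (8/2)·2.500²·sin(360°/8) = 17.68 mm²); the cylinder at (9, 9) does not reach this height (z outside [10.5, 23.5]); the cylinder at (-3, 6.5) is not intersected at this z (z outside [4, 7]); Taking the union: only the r=2.5 cylinder is present, so the union is just that shape — area = 17.68 mm². So its area = 17.68 mm². Layer 116 (z = 13.92): the cylinder does not reach this height (z outside [0, 11]); the r=7.5 cylinder at (9, 9) contributes a regular 8-gon of circumradius 7.5 (area = (8/2)·7.500²·sin(360°/8) = 159.10 mm²); the cylinder at (-3, 6.5) is not intersected at this z (z outside [4, 7]); Merging all regions: only the r=7.5 cylinder at (9, 9) is present, so the union is just that shape — area = 159.10 mm². So its area = 159.10 mm². Layer 116 is larger (159.10 vs 17.68 mm²).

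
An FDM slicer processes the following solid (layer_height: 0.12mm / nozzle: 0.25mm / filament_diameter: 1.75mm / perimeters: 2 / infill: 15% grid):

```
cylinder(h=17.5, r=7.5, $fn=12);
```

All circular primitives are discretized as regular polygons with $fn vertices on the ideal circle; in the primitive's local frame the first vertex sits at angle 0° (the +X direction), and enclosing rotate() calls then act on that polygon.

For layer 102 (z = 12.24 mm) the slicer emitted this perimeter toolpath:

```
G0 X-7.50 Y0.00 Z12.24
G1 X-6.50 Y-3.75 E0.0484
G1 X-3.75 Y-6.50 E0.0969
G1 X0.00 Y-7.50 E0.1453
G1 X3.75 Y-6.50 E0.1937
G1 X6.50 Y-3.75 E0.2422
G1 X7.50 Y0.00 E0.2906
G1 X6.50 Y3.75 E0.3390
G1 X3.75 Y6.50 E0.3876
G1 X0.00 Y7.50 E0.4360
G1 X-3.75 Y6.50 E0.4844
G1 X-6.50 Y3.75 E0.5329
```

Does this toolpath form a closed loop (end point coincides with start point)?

Start point (G0): (-7.50, 0.00). End point (last G1): the path does not return to the start — open.

no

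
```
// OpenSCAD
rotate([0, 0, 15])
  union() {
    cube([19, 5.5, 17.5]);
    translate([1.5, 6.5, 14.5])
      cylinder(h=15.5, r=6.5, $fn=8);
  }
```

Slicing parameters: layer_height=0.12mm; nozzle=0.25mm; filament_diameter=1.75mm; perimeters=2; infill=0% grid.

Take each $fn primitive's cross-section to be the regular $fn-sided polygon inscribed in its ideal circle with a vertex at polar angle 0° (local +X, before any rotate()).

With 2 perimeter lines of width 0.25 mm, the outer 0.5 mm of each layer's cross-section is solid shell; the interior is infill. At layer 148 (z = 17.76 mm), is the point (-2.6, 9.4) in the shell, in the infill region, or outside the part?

infill

At z = 17.76 mm: the cube is absent (z outside [0, 17.5]); the cylinder at (1.5, 6.5): section is a regular 8-gon, circumradius r=6.5; Taking the union: only the r=6.5 cylinder at (1.5, 6.5) is present, so the union is just that shape — 1 connected region; (rotated 15° about Z; rotation is an isometry so areas/perimeters/island counts are preserved). Overall, the cross-section is a single solid region. Undo the 15° rotation: the query point maps to (-0.079, 9.753) in the un-rotated model frame. The nearest boundary edge runs (1.50, 13.00)→(-3.10, 11.10); distance from the point to it = 2.40 mm. The point is inside the cross-section and 2.40 mm from the nearest boundary — more than the 0.5 mm shell width (2 × 0.25), so it's in the infill interior.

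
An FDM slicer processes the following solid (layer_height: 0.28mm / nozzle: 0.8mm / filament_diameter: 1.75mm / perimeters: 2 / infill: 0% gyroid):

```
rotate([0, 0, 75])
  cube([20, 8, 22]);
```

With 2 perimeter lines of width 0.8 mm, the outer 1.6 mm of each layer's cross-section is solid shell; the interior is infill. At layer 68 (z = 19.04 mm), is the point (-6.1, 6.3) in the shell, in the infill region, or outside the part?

At z = 19.04 mm: the cube is present — its section is the full 20×8 rectangle; (rotated 75° about Z; rotation is an isometry so areas/perimeters/island counts are preserved). Overall, the cross-section is a single solid region. Undo the 75° rotation: the query point maps to (4.507, 7.523) in the un-rotated model frame. The nearest boundary edge runs (20.00, 8.00)→(0.00, 8.00); distance from the point to it = 0.48 mm. The point is inside the cross-section, 0.48 mm from the nearest boundary — within the 1.6 mm shell band (2 × 0.8).

shell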